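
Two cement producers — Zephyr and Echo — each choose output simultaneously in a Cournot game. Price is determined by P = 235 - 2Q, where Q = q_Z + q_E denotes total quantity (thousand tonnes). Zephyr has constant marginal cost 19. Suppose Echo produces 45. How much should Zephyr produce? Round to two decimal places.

31.50

With the rival's output fixed at 45, Zephyr's profit is π_Z = (235 - 2·45 - 2q_Z)q_Z - (19q_Z) = (145 - 2q_Z)q_Z - (19q_Z).
∂π_Z/∂q_Z = 126 - 4q_Z = 0, so q_Z = 63/2.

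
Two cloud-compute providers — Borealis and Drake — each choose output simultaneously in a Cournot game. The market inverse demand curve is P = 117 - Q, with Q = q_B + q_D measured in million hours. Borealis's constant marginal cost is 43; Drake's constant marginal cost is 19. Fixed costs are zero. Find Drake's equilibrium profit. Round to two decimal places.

Borealis's profit: π_B = (117 - Q)q_B - (43q_B). Setting ∂π_B/∂q_B = 0: 74 - 2q_B - (q_D) = 0.
Drake's profit: π_D = (117 - Q)q_D - (19q_D). Setting ∂π_D/∂q_D = 0: 98 - 2q_D - (q_B) = 0.
So q_B = (74 - q_D)/2 and q_D = (98 - q_B)/2.
Solving the pair: q_B = 50/3, q_D = 122/3.
Price P = 117 - 172/3 = 179/3.
Drake's profit: (179/3 - 19)·(122/3) = 1653.7778.

1653.78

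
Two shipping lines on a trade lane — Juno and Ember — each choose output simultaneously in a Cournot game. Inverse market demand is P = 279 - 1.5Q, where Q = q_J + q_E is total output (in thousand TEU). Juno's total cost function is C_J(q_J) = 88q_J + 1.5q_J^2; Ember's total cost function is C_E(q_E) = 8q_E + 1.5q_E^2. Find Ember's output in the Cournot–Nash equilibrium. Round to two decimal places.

Juno's profit: π_J = (279 - 1.5Q)q_J - (88q_J + (3/2)q_J²). Setting ∂π_J/∂q_J = 0: 191 - 6q_J - (3/2)(q_E) = 0.
Ember's first-order condition: 271 - 6q_E - (3/2)(q_J) = 0.
Rearranging gives the reaction functions q_J = (191 - (3/2)q_E)/6 and q_E = (271 - (3/2)q_J)/6.
Solving the pair: q_J = 986/45, q_E = 1786/45.

39.69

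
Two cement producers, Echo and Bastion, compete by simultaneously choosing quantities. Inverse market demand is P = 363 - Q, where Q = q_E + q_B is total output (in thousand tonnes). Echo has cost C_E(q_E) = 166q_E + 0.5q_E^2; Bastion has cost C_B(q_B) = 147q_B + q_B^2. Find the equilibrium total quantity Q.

93

Echo's profit: π_E = (363 - Q)q_E - (166q_E + (1/2)q_E²). Setting ∂π_E/∂q_E = 0: 197 - 3q_E - (q_B) = 0.
Bastion's profit: π_B = (363 - Q)q_B - (147q_B + q_B²). Setting ∂π_B/∂q_B = 0: 216 - 4q_B - (q_E) = 0.
Best responses: q_E = (197 - q_B)/3, q_B = (216 - q_E)/4.
Solving the pair: q_E = 52, q_B = 41.
Total output Q = 52 + 41 = 93.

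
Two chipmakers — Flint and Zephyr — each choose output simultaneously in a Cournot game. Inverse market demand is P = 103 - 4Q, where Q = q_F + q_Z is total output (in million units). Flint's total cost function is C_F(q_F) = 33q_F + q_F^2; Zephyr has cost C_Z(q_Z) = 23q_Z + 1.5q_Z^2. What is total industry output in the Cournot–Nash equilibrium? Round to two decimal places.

10.32

Flint's profit: π_F = (103 - 4Q)q_F - (33q_F + q_F²). Setting ∂π_F/∂q_F = 0: 70 - 10q_F - 4(q_Z) = 0.
Zephyr's profit: π_Z = (103 - 4Q)q_Z - (23q_Z + (3/2)q_Z²). Setting ∂π_Z/∂q_Z = 0: 80 - 11q_Z - 4(q_F) = 0.
So q_F = (70 - 4q_Z)/10 and q_Z = (80 - 4q_F)/11.
Solving the pair: q_F = 225/47, q_Z = 260/47.
Total output Q = 225/47 + 260/47 = 485/47.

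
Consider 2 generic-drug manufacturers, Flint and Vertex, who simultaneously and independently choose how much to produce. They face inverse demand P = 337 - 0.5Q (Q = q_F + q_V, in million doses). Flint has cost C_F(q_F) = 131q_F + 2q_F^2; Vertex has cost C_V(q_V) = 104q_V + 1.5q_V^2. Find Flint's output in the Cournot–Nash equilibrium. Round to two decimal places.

35.82

Flint's profit: π_F = (337 - 0.5Q)q_F - (131q_F + 2q_F²). Setting ∂π_F/∂q_F = 0: 206 - 5q_F - (1/2)(q_V) = 0.
Vertex's profit: π_V = (337 - 0.5Q)q_V - (104q_V + (3/2)q_V²). Setting ∂π_V/∂q_V = 0: 233 - 4q_V - (1/2)(q_F) = 0.
Rearranging gives the reaction functions q_F = (206 - (1/2)q_V)/5 and q_V = (233 - (1/2)q_F)/4.
Substituting one into the other gives q_F = 35.8228 and q_V = 53.7722.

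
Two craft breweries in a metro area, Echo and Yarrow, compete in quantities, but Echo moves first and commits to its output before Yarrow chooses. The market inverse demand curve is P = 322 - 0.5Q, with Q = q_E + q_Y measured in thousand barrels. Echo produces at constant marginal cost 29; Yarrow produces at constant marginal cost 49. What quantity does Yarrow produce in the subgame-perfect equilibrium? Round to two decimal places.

116.50

Solve by backward induction. Given q_E, the follower Yarrow maximises π_Y = (322 - (1/2)q_E - (1/2)q_Y)q_Y - 49q_Y.
∂π_Y/∂q_Y = 273 - (1/2)q_E - q_Y = 0 gives the reaction function q_Y = (273 - (1/2)q_E).
The leader anticipates this reaction. Substituting into P = 322 - 0.5Q gives P = 371/2 - (1/4)q_E, so π_E = (371/2 - (1/4)q_E)q_E - 29q_E.
The leader's first-order condition 313/2 - (1/2)q_E = 0 yields q_E = 313.
Then q_Y = (273 - (1/2)·313) = 233/2.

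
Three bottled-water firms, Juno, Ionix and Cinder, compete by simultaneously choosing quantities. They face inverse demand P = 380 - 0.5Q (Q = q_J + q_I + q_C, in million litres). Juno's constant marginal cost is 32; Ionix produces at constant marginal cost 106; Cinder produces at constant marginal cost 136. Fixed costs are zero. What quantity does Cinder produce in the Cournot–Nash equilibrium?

Juno's profit: π_J = (380 - 0.5Q)q_J - (32q_J). Setting ∂π_J/∂q_J = 0: 348 - q_J - (1/2)(q_I + q_C) = 0.
Ionix's first-order condition: 274 - q_I - (1/2)(q_J + q_C) = 0.
Cinder's profit: π_C = (380 - 0.5Q)q_C - (136q_C). Setting ∂π_C/∂q_C = 0: 244 - q_C - (1/2)(q_J + q_I) = 0.
Summing all 3 equations gives 866 − 2Q = 0, hence Q = 433.
Back-substituting: q_J = (348 − 433/2)/(1/2) = 263, q_I = (274 − 433/2)/(1/2) = 115, q_C = (244 − 433/2)/(1/2) = 55.

55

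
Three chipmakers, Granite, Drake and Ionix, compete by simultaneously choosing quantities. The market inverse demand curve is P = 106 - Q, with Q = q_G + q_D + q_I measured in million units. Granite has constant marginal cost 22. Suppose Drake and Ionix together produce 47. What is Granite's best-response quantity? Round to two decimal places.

18.50

With rivals' combined output fixed at 47, Granite's profit is π_G = (106 - 47 - q_G)q_G - (22q_G) = (59 - q_G)q_G - (22q_G).
∂π_G/∂q_G = 37 - 2q_G = 0, so q_G = 37/2.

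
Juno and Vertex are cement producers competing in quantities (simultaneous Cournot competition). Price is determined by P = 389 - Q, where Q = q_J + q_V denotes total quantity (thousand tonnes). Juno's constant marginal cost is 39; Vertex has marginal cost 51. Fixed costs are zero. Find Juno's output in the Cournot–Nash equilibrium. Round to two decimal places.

120.67

Juno's profit: π_J = (389 - Q)q_J - (39q_J). Setting ∂π_J/∂q_J = 0: 350 - 2q_J - (q_V) = 0.
Vertex's profit: π_V = (389 - Q)q_V - (51q_V). Setting ∂π_V/∂q_V = 0: 338 - 2q_V - (q_J) = 0.
So q_J = (350 - q_V)/2 and q_V = (338 - q_J)/2.
Solving the pair: q_J = 362/3, q_V = 326/3.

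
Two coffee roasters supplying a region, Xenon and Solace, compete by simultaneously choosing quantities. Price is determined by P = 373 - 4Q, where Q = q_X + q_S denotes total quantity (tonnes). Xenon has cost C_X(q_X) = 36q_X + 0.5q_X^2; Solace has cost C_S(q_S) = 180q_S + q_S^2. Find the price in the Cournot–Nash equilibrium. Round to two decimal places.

211.54

Xenon's profit: π_X = (373 - 4Q)q_X - (36q_X + (1/2)q_X²). Setting ∂π_X/∂q_X = 0: 337 - 9q_X - 4(q_S) = 0.
Solace's profit: π_S = (373 - 4Q)q_S - (180q_S + q_S²). Setting ∂π_S/∂q_S = 0: 193 - 10q_S - 4(q_X) = 0.
Best responses: q_X = (337 - 4q_S)/9, q_S = (193 - 4q_X)/10.
Substituting one into the other gives q_X = 1299/37 and q_S = 389/74.
Total output Q = 40.3649, so price P = 373 - 4·40.3649 = 211.5405.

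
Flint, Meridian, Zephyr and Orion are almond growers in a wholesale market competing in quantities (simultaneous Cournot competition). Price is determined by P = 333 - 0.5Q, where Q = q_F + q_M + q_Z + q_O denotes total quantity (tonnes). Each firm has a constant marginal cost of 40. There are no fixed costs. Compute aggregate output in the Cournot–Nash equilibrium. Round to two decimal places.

468.80

A representative firm's profit is π_i = q_i(333 - 0.5Q) - 40q_i.
First-order condition (treating rivals' output as given): 293 - q_i - (1/2)·Σ_{j≠i} q_j = 0.
By symmetry each firm produces the same amount; substituting Σ_{j≠i} q_j = 3q_i yields q_i = 293/(5/2) = 586/5.
Total output Q = 586/5 + 586/5 + 586/5 + 586/5 = 468.8000.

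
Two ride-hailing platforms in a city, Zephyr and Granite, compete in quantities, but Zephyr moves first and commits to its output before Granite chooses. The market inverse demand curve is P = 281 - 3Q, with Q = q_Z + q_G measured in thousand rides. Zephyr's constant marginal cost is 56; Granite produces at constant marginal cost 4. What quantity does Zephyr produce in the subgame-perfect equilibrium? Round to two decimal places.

The follower Granite best-responds to any q_Z: π_G = (281 - 3Q)q_G - 4q_G.
∂π_G/∂q_G = 277 - 3q_Z - 6q_G = 0 gives the reaction function q_G = (277 - 3q_Z)/6.
Zephyr substitutes q_G(q_Z) into its own profit: π_Z = q_Z(281 - 3q_Z - (277 - 3q_Z)/2) - 56q_Z = (285/2 - (3/2)q_Z)q_Z - 56q_Z.
Maximising: ∂π_Z/∂q_Z = 173/2 - 3q_Z = 0, giving q_Z = 173/6.
Then q_G = (277 - 3·(173/6))/6 = 127/4.

28.83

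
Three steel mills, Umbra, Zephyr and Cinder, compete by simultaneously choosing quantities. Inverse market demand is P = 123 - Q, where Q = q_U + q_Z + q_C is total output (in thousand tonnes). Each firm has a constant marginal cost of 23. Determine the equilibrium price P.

A representative firm's profit is π_i = q_i(123 - Q) - 23q_i.
Setting ∂π_i/∂q_i = 0 with rivals' quantities fixed: 100 - 2q_i - Σ_{j≠i} q_j = 0.
By symmetry each firm produces the same amount; substituting Σ_{j≠i} q_j = 2q_i yields q_i = 100/4 = 25.
Total output Q = 75, so price P = 123 - 75 = 48.

48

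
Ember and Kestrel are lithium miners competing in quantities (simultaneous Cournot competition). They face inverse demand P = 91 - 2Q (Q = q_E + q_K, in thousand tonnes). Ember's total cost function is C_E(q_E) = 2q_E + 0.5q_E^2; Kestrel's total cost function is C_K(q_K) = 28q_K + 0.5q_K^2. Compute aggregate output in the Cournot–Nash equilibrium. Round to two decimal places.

21.71

Ember's profit: π_E = (91 - 2Q)q_E - (2q_E + (1/2)q_E²). Setting ∂π_E/∂q_E = 0: 89 - 5q_E - 2(q_K) = 0.
Kestrel's profit: π_K = (91 - 2Q)q_K - (28q_K + (1/2)q_K²). Setting ∂π_K/∂q_K = 0: 63 - 5q_K - 2(q_E) = 0.
Rearranging gives the reaction functions q_E = (89 - 2q_K)/5 and q_K = (63 - 2q_E)/5.
Solving the pair: q_E = 319/21, q_K = 137/21.
Total output Q = 319/21 + 137/21 = 152/7.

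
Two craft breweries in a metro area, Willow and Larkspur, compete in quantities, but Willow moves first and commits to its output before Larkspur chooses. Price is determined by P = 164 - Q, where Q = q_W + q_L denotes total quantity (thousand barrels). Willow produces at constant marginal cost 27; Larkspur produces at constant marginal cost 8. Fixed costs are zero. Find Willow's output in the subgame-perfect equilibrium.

59

Solve by backward induction. Given q_W, the follower Larkspur maximises π_L = (164 - q_W - q_L)q_L - 8q_L.
Setting the follower's marginal profit to zero, 156 - q_W - 2q_L = 0, i.e. q_L = (156 - q_W)/2.
The leader anticipates this reaction. Substituting into P = 164 - Q gives P = 86 - (1/2)q_W, so π_W = (86 - (1/2)q_W)q_W - 27q_W.
Leader FOC: 59 - q_W = 0, so q_W = 59.
Then q_L = (156 - 59)/2 = 97/2.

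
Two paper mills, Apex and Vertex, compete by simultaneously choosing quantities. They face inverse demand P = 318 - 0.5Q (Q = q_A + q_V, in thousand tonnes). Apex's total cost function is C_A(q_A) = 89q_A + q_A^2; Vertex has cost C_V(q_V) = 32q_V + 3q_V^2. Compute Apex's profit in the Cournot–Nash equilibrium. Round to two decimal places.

7426.10

Apex's profit: π_A = (318 - 0.5Q)q_A - (89q_A + q_A²). Setting ∂π_A/∂q_A = 0: 229 - 3q_A - (1/2)(q_V) = 0.
Vertex's profit: π_V = (318 - 0.5Q)q_V - (32q_V + 3q_V²). Setting ∂π_V/∂q_V = 0: 286 - 7q_V - (1/2)(q_A) = 0.
Rearranging gives the reaction functions q_A = (229 - (1/2)q_V)/3 and q_V = (286 - (1/2)q_A)/7.
Substituting one into the other gives q_A = 70.3614 and q_V = 35.8313.
Price P = 318 - (1/2)·106.1928 = 264.9036.
Apex's profit: 264.9036·70.3614 - 89·70.3614 - 70.3614² = 7426.0996.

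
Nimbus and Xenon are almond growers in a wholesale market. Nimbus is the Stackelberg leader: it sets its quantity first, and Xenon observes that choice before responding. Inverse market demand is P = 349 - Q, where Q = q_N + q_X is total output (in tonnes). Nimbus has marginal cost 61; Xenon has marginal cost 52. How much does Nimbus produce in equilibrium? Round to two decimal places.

The follower Xenon best-responds to any q_N: π_X = (349 - Q)q_X - 52q_X.
∂π_X/∂q_X = 297 - q_N - 2q_X = 0 gives the reaction function q_X = (297 - q_N)/2.
Nimbus substitutes q_X(q_N) into its own profit: π_N = q_N(349 - q_N - (297 - q_N)/2) - 61q_N = (401/2 - (1/2)q_N)q_N - 61q_N.
The leader's first-order condition 279/2 - q_N = 0 yields q_N = 279/2.
Then q_X = (297 - 279/2)/2 = 315/4.

139.50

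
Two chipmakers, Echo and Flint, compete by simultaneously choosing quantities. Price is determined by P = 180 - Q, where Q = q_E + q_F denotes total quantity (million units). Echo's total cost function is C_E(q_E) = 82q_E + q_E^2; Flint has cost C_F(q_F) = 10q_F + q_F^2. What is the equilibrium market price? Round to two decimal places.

126.40

Echo's profit: π_E = (180 - Q)q_E - (82q_E + q_E²). Setting ∂π_E/∂q_E = 0: 98 - 4q_E - (q_F) = 0.
Flint's first-order condition: 170 - 4q_F - (q_E) = 0.
Rearranging gives the reaction functions q_E = (98 - q_F)/4 and q_F = (170 - q_E)/4.
Solving the pair: q_E = 74/5, q_F = 194/5.
Total output Q = 268/5, so price P = 180 - 268/5 = 632/5.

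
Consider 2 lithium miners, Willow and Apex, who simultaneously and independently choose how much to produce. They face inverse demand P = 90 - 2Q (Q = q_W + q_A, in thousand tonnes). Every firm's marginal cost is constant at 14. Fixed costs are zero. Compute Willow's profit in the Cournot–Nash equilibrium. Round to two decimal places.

320.89

Each firm earns π_i = (90 - 2Q)q_i - 14q_i.
Setting ∂π_i/∂q_i = 0 with rivals' quantities fixed: 76 - 4q_i - 2q_j = 0.
By symmetry each firm produces the same amount; substituting q_j = q_i yields q_i = 76/6 = 38/3.
Price P = 90 - 2·(76/3) = 118/3.
Willow's profit: (118/3 - 14)·(38/3) = 320.8889.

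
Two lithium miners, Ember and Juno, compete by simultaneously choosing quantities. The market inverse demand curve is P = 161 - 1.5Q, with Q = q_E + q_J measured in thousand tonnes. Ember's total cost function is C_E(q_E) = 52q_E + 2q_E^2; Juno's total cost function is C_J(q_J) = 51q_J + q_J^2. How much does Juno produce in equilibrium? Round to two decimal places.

Ember's profit: π_E = (161 - 1.5Q)q_E - (52q_E + 2q_E²). Setting ∂π_E/∂q_E = 0: 109 - 7q_E - (3/2)(q_J) = 0.
Juno's first-order condition: 110 - 5q_J - (3/2)(q_E) = 0.
Rearranging gives the reaction functions q_E = (109 - (3/2)q_J)/7 and q_J = (110 - (3/2)q_E)/5.
Substituting one into the other gives q_E = 1520/131 and q_J = 18.5191.

18.52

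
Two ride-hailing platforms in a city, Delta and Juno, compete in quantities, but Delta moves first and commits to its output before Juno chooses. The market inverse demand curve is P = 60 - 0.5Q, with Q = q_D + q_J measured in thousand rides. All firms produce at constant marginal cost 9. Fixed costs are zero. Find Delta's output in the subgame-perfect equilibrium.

51

The follower Juno best-responds to any q_D: π_J = (60 - 0.5Q)q_J - 9q_J.
∂π_J/∂q_J = 51 - (1/2)q_D - q_J = 0 gives the reaction function q_J = (51 - (1/2)q_D).
Delta substitutes q_J(q_D) into its own profit: π_D = q_D(60 - (1/2)q_D - (51 - (1/2)q_D)/2) - 9q_D = (69/2 - (1/4)q_D)q_D - 9q_D.
Leader FOC: 51/2 - (1/2)q_D = 0, so q_D = 51.
Then q_J = (51 - (1/2)·51) = 51/2.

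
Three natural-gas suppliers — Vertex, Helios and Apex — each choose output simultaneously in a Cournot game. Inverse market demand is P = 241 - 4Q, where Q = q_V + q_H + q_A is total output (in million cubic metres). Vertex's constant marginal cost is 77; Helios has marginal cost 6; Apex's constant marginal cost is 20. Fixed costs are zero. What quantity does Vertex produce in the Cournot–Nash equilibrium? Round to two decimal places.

Vertex's profit: π_V = (241 - 4Q)q_V - (77q_V). Setting ∂π_V/∂q_V = 0: 164 - 8q_V - 4(q_H + q_A) = 0.
Helios's first-order condition: 235 - 8q_H - 4(q_V + q_A) = 0.
Apex's first-order condition: 221 - 8q_A - 4(q_V + q_H) = 0.
Adding the 3 conditions: 620 − 8Q − 8Q = 0, i.e. Q = 155/4.
Back-substituting: q_V = (164 − 155)/4 = 9/4, q_H = (235 − 155)/4 = 20, q_A = (221 − 155)/4 = 33/2.

2.25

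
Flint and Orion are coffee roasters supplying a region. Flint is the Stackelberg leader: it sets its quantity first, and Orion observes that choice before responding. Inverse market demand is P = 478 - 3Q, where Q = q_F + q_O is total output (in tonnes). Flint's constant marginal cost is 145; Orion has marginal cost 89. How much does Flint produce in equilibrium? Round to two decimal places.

46.17

Solve by backward induction. Given q_F, the follower Orion maximises π_O = (478 - 3q_F - 3q_O)q_O - 89q_O.
Follower FOC: 389 - 3q_F - 6q_O = 0, so q_O(q_F) = (389 - 3q_F)/6.
Flint substitutes q_O(q_F) into its own profit: π_F = q_F(478 - 3q_F - (389 - 3q_F)/2) - 145q_F = (567/2 - (3/2)q_F)q_F - 145q_F.
Leader FOC: 277/2 - 3q_F = 0, so q_F = 277/6.
Then q_O = (389 - 3·(277/6))/6 = 167/4.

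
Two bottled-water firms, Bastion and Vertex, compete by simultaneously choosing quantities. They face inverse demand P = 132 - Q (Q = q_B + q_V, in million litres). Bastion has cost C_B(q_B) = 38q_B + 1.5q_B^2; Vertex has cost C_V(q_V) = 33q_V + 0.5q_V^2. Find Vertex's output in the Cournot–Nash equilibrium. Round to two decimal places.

28.64

Bastion's profit: π_B = (132 - Q)q_B - (38q_B + (3/2)q_B²). Setting ∂π_B/∂q_B = 0: 94 - 5q_B - (q_V) = 0.
Vertex's profit: π_V = (132 - Q)q_V - (33q_V + (1/2)q_V²). Setting ∂π_V/∂q_V = 0: 99 - 3q_V - (q_B) = 0.
Best responses: q_B = (94 - q_V)/5, q_V = (99 - q_B)/3.
Substituting one into the other gives q_B = 183/14 and q_V = 401/14.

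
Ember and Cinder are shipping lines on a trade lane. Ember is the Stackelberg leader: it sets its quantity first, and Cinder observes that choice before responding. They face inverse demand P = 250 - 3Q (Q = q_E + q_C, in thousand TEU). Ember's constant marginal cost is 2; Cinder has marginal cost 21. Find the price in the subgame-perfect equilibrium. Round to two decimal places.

Solve by backward induction. Given q_E, the follower Cinder maximises π_C = (250 - 3q_E - 3q_C)q_C - 21q_C.
Setting the follower's marginal profit to zero, 229 - 3q_E - 6q_C = 0, i.e. q_C = (229 - 3q_E)/6.
The leader anticipates this reaction. Substituting into P = 250 - 3Q gives P = 271/2 - (3/2)q_E, so π_E = (271/2 - (3/2)q_E)q_E - 2q_E.
Maximising: ∂π_E/∂q_E = 267/2 - 3q_E = 0, giving q_E = 89/2.
Then q_C = (229 - 3·(89/2))/6 = 191/12.
Total output Q = 725/12, so price P = 250 - 3·(725/12) = 275/4.

68.75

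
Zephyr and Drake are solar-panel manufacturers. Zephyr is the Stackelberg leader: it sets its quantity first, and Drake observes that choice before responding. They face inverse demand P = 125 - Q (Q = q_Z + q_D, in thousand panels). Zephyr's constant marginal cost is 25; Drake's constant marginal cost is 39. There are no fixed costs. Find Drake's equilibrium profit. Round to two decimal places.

210.25

The follower Drake best-responds to any q_Z: π_D = (125 - Q)q_D - 39q_D.
Follower FOC: 86 - q_Z - 2q_D = 0, so q_D(q_Z) = (86 - q_Z)/2.
The leader anticipates this reaction. Substituting into P = 125 - Q gives P = 82 - (1/2)q_Z, so π_Z = (82 - (1/2)q_Z)q_Z - 25q_Z.
Maximising: ∂π_Z/∂q_Z = 57 - q_Z = 0, giving q_Z = 57.
Then q_D = (86 - 57)/2 = 29/2.
Price P = 125 - 143/2 = 107/2.
Drake's profit: (107/2 - 39)·(29/2) = 841/4.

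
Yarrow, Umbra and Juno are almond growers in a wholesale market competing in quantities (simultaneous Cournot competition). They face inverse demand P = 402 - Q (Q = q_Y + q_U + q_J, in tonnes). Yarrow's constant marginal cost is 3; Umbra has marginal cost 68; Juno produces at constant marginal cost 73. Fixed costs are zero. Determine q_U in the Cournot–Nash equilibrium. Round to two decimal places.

68.50

Yarrow's profit: π_Y = (402 - Q)q_Y - (3q_Y). Setting ∂π_Y/∂q_Y = 0: 399 - 2q_Y - (q_U + q_J) = 0.
Umbra's first-order condition: 334 - 2q_U - (q_Y + q_J) = 0.
Juno's first-order condition: 329 - 2q_J - (q_Y + q_U) = 0.
Adding the 3 first-order conditions: 1062 − 4Q = 0, so Q = 531/2.
Back-substituting: q_Y = (399 − 531/2) = 267/2, q_U = (334 − 531/2) = 137/2, q_J = (329 − 531/2) = 127/2.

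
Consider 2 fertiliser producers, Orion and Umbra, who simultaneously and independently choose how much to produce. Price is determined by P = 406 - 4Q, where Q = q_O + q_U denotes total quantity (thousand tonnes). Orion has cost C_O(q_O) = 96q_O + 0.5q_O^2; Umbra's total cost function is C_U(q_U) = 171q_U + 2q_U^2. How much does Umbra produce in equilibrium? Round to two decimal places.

Orion's profit: π_O = (406 - 4Q)q_O - (96q_O + (1/2)q_O²). Setting ∂π_O/∂q_O = 0: 310 - 9q_O - 4(q_U) = 0.
Umbra's first-order condition: 235 - 12q_U - 4(q_O) = 0.
Rearranging gives the reaction functions q_O = (310 - 4q_U)/9 and q_U = (235 - 4q_O)/12.
Substituting one into the other gives q_O = 695/23 and q_U = 875/92.

9.51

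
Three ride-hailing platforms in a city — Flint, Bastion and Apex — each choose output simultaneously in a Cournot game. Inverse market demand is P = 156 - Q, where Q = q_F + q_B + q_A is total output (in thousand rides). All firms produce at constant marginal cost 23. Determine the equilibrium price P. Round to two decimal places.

A representative firm's profit is π_i = q_i(156 - Q) - 23q_i.
Setting ∂π_i/∂q_i = 0 with rivals' quantities fixed: 133 - 2q_i - Σ_{j≠i} q_j = 0.
By symmetry each firm produces the same amount; substituting Σ_{j≠i} q_j = 2q_i yields q_i = 133/4.
Total output Q = 399/4, so price P = 156 - 399/4 = 225/4.

56.25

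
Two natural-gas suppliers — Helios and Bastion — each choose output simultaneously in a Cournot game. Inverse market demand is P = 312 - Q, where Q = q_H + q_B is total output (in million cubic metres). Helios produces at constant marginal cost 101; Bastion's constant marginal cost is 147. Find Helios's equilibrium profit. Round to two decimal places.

Helios's profit: π_H = (312 - Q)q_H - (101q_H). Setting ∂π_H/∂q_H = 0: 211 - 2q_H - (q_B) = 0.
Bastion's first-order condition: 165 - 2q_B - (q_H) = 0.
So q_H = (211 - q_B)/2 and q_B = (165 - q_H)/2.
Solving the pair: q_H = 257/3, q_B = 119/3.
Price P = 312 - 376/3 = 560/3.
Helios's profit: (560/3 - 101)·(257/3) = 7338.7778.

7338.78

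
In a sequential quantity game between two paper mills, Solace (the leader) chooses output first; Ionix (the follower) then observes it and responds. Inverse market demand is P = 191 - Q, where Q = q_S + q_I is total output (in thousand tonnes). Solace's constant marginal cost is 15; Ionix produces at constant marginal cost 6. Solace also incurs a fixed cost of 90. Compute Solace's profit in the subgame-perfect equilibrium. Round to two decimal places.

The follower Ionix best-responds to any q_S: π_I = (191 - Q)q_I - 6q_I.
Follower FOC: 185 - q_S - 2q_I = 0, so q_I(q_S) = (185 - q_S)/2.
Solace substitutes q_I(q_S) into its own profit: π_S = q_S(191 - q_S - (185 - q_S)/2) - 15q_S = (197/2 - (1/2)q_S)q_S - 15q_S.
The leader's first-order condition 167/2 - q_S = 0 yields q_S = 167/2.
Then q_I = (185 - 167/2)/2 = 203/4.
Price P = 191 - 537/4 = 227/4.
Solace's profit: (227/4 - 15)·(167/2) - 90 = 3396.1250.

3396.13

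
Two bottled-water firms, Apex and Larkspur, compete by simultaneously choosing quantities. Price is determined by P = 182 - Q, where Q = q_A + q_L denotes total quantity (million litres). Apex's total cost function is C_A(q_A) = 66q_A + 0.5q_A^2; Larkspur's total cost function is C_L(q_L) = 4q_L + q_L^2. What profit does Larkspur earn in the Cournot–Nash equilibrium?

2888

Apex's profit: π_A = (182 - Q)q_A - (66q_A + (1/2)q_A²). Setting ∂π_A/∂q_A = 0: 116 - 3q_A - (q_L) = 0.
Larkspur's first-order condition: 178 - 4q_L - (q_A) = 0.
Rearranging gives the reaction functions q_A = (116 - q_L)/3 and q_L = (178 - q_A)/4.
Solving the pair: q_A = 26, q_L = 38.
Price P = 182 - 64 = 118.
Larkspur's profit: 118·38 - 4·38 - 38² = 2888.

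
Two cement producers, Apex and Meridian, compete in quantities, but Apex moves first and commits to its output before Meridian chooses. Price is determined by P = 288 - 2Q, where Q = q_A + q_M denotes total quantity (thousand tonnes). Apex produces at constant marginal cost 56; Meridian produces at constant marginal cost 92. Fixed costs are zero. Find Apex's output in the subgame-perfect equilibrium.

Solve by backward induction. Given q_A, the follower Meridian maximises π_M = (288 - 2q_A - 2q_M)q_M - 92q_M.
Follower FOC: 196 - 2q_A - 4q_M = 0, so q_M(q_A) = (196 - 2q_A)/4.
The leader anticipates this reaction. Substituting into P = 288 - 2Q gives P = 190 - q_A, so π_A = (190 - q_A)q_A - 56q_A.
Maximising: ∂π_A/∂q_A = 134 - 2q_A = 0, giving q_A = 67.
Then q_M = (196 - 2·67)/4 = 31/2.

67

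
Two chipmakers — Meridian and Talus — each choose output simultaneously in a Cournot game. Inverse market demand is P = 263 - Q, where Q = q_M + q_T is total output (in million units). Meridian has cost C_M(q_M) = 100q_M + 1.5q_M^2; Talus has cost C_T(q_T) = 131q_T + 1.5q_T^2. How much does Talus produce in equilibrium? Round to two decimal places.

20.71

Meridian's profit: π_M = (263 - Q)q_M - (100q_M + (3/2)q_M²). Setting ∂π_M/∂q_M = 0: 163 - 5q_M - (q_T) = 0.
Talus's first-order condition: 132 - 5q_T - (q_M) = 0.
So q_M = (163 - q_T)/5 and q_T = (132 - q_M)/5.
Substituting one into the other gives q_M = 683/24 and q_T = 497/24.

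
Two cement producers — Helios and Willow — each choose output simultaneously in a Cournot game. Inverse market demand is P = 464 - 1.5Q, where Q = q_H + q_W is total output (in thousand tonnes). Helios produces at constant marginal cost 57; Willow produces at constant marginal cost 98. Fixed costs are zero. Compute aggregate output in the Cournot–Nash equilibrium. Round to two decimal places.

171.78

Helios's profit: π_H = (464 - 1.5Q)q_H - (57q_H). Setting ∂π_H/∂q_H = 0: 407 - 3q_H - (3/2)(q_W) = 0.
Willow's first-order condition: 366 - 3q_W - (3/2)(q_H) = 0.
Rearranging gives the reaction functions q_H = (407 - (3/2)q_W)/3 and q_W = (366 - (3/2)q_H)/3.
Substituting one into the other gives q_H = 896/9 and q_W = 650/9.
Total output Q = 896/9 + 650/9 = 1546/9.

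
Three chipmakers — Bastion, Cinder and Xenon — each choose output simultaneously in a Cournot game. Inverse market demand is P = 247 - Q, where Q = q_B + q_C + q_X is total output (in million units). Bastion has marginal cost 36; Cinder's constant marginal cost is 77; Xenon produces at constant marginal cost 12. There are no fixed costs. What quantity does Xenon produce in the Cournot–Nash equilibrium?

Bastion's profit: π_B = (247 - Q)q_B - (36q_B). Setting ∂π_B/∂q_B = 0: 211 - 2q_B - (q_C + q_X) = 0.
Cinder's first-order condition: 170 - 2q_C - (q_B + q_X) = 0.
Xenon's first-order condition: 235 - 2q_X - (q_B + q_C) = 0.
Summing all 3 equations gives 616 − 4Q = 0, hence Q = 154.
Back-substituting: q_B = (211 − 154) = 57, q_C = (170 − 154) = 16, q_X = (235 − 154) = 81.

81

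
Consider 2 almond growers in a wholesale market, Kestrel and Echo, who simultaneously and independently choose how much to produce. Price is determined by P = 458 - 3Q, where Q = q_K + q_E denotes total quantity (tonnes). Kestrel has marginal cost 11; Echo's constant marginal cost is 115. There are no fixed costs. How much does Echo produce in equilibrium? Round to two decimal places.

26.56

Kestrel's profit: π_K = (458 - 3Q)q_K - (11q_K). Setting ∂π_K/∂q_K = 0: 447 - 6q_K - 3(q_E) = 0.
Echo's first-order condition: 343 - 6q_E - 3(q_K) = 0.
Rearranging gives the reaction functions q_K = (447 - 3q_E)/6 and q_E = (343 - 3q_K)/6.
Solving the pair: q_K = 551/9, q_E = 239/9.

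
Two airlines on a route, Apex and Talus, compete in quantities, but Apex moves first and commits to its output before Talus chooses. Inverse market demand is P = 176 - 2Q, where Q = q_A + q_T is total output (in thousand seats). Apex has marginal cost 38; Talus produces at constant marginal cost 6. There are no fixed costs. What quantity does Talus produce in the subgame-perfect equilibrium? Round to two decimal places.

29.25

Solve by backward induction. Given q_A, the follower Talus maximises π_T = (176 - 2q_A - 2q_T)q_T - 6q_T.
Follower FOC: 170 - 2q_A - 4q_T = 0, so q_T(q_A) = (170 - 2q_A)/4.
Apex substitutes q_T(q_A) into its own profit: π_A = q_A(176 - 2q_A - (170 - 2q_A)/2) - 38q_A = (91 - q_A)q_A - 38q_A.
Maximising: ∂π_A/∂q_A = 53 - 2q_A = 0, giving q_A = 53/2.
Then q_T = (170 - 2·(53/2))/4 = 117/4.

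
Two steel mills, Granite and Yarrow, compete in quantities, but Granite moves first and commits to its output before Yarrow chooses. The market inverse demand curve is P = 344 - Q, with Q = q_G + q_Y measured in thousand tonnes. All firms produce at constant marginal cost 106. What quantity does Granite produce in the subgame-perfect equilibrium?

119

The follower Yarrow best-responds to any q_G: π_Y = (344 - Q)q_Y - 106q_Y.
Setting the follower's marginal profit to zero, 238 - q_G - 2q_Y = 0, i.e. q_Y = (238 - q_G)/2.
The leader anticipates this reaction. Substituting into P = 344 - Q gives P = 225 - (1/2)q_G, so π_G = (225 - (1/2)q_G)q_G - 106q_G.
Leader FOC: 119 - q_G = 0, so q_G = 119.
Then q_Y = (238 - 119)/2 = 119/2.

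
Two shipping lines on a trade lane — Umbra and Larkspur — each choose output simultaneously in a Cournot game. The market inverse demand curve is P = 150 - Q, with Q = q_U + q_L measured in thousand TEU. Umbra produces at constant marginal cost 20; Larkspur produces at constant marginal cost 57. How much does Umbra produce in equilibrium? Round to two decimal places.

55.67

Umbra's profit: π_U = (150 - Q)q_U - (20q_U). Setting ∂π_U/∂q_U = 0: 130 - 2q_U - (q_L) = 0.
Larkspur's profit: π_L = (150 - Q)q_L - (57q_L). Setting ∂π_L/∂q_L = 0: 93 - 2q_L - (q_U) = 0.
Best responses: q_U = (130 - q_L)/2, q_L = (93 - q_U)/2.
Substituting one into the other gives q_U = 167/3 and q_L = 56/3.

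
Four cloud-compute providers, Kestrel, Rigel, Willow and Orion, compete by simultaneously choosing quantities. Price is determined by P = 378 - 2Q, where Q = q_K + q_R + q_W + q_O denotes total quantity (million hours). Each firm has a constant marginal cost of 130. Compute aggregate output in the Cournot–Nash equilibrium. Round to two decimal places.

A representative firm's profit is π_i = q_i(378 - 2Q) - 130q_i.
First-order condition (treating rivals' output as given): 248 - 4q_i - 2·Σ_{j≠i} q_j = 0.
By symmetry each firm produces the same amount; substituting Σ_{j≠i} q_j = 3q_i yields q_i = 248/10 = 124/5.
Total output Q = 124/5 + 124/5 + 124/5 + 124/5 = 496/5.

99.20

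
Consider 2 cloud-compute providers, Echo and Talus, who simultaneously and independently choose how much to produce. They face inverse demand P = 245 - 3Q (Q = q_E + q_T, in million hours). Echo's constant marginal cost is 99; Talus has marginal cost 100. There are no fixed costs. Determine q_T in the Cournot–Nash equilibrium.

16

Echo's profit: π_E = (245 - 3Q)q_E - (99q_E). Setting ∂π_E/∂q_E = 0: 146 - 6q_E - 3(q_T) = 0.
Talus's profit: π_T = (245 - 3Q)q_T - (100q_T). Setting ∂π_T/∂q_T = 0: 145 - 6q_T - 3(q_E) = 0.
Rearranging gives the reaction functions q_E = (146 - 3q_T)/6 and q_T = (145 - 3q_E)/6.
Substituting one into the other gives q_E = 49/3 and q_T = 16.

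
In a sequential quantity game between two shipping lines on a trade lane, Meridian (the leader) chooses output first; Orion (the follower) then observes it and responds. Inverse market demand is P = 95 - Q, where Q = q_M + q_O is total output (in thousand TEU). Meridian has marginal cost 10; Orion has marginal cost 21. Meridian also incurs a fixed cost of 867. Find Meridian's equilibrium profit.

Solve by backward induction. Given q_M, the follower Orion maximises π_O = (95 - q_M - q_O)q_O - 21q_O.
Follower FOC: 74 - q_M - 2q_O = 0, so q_O(q_M) = (74 - q_M)/2.
Meridian substitutes q_O(q_M) into its own profit: π_M = q_M(95 - q_M - (74 - q_M)/2) - 10q_M = (58 - (1/2)q_M)q_M - 10q_M.
Leader FOC: 48 - q_M = 0, so q_M = 48.
Then q_O = (74 - 48)/2 = 13.
Price P = 95 - 61 = 34.
Meridian's profit: (34 - 10)·48 - 867 = 285.

285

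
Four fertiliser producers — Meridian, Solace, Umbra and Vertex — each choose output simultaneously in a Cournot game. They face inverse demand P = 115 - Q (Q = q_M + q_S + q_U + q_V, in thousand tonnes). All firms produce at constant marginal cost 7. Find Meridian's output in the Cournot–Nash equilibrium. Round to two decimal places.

Each firm earns π_i = (115 - Q)q_i - 7q_i.
First-order condition (treating rivals' output as given): 108 - 2q_i - Σ_{j≠i} q_j = 0.
By symmetry each firm produces the same amount; substituting Σ_{j≠i} q_j = 3q_i yields q_i = 108/5.

21.60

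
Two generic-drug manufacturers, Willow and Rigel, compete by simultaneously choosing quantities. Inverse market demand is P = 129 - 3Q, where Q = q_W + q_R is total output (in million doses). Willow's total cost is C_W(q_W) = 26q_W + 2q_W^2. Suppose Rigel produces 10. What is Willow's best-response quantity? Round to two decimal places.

7.30

With the rival's output fixed at 10, Willow's profit is π_W = (129 - 3·10 - 3q_W)q_W - (26q_W + 2q_W²) = (99 - 3q_W)q_W - (26q_W + 2q_W²).
∂π_W/∂q_W = 73 - 10q_W = 0, so q_W = 73/10.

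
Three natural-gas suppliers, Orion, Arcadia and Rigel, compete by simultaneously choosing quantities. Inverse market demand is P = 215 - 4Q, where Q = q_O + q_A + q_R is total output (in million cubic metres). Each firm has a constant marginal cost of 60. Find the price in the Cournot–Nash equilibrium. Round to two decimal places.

A representative firm's profit is π_i = q_i(215 - 4Q) - 60q_i.
First-order condition (treating rivals' output as given): 155 - 8q_i - 4·Σ_{j≠i} q_j = 0.
By symmetry each firm produces the same amount; substituting Σ_{j≠i} q_j = 2q_i yields q_i = 155/16.
Total output Q = 465/16, so price P = 215 - 4·(465/16) = 395/4.

98.75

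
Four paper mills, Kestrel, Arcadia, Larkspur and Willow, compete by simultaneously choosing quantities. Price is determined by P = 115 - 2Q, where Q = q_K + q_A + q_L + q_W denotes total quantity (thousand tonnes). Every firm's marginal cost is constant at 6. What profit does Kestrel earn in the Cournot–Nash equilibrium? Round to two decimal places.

237.62

A representative firm's profit is π_i = q_i(115 - 2Q) - 6q_i.
Setting ∂π_i/∂q_i = 0 with rivals' quantities fixed: 109 - 4q_i - 2·Σ_{j≠i} q_j = 0.
With identical firms every q_j equals q_i, so Σ_{j≠i} q_j = 3q_i and 109 = 10q_i, giving q_i = 109/10.
Price P = 115 - 2·(218/5) = 139/5.
Kestrel's profit: (139/5 - 6)·(109/10) = 237.6200.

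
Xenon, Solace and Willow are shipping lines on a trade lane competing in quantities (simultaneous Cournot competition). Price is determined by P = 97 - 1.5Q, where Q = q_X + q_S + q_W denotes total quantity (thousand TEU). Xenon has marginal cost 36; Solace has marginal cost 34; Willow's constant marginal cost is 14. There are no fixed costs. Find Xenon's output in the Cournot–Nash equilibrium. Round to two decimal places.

Xenon's profit: π_X = (97 - 1.5Q)q_X - (36q_X). Setting ∂π_X/∂q_X = 0: 61 - 3q_X - (3/2)(q_S + q_W) = 0.
Solace's profit: π_S = (97 - 1.5Q)q_S - (34q_S). Setting ∂π_S/∂q_S = 0: 63 - 3q_S - (3/2)(q_X + q_W) = 0.
Willow's profit: π_W = (97 - 1.5Q)q_W - (14q_W). Setting ∂π_W/∂q_W = 0: 83 - 3q_W - (3/2)(q_X + q_S) = 0.
Summing all 3 equations gives 207 − 6Q = 0, hence Q = 69/2.
Back-substituting: q_X = (61 − 207/4)/(3/2) = 37/6, q_S = (63 − 207/4)/(3/2) = 15/2, q_W = (83 − 207/4)/(3/2) = 125/6.

6.17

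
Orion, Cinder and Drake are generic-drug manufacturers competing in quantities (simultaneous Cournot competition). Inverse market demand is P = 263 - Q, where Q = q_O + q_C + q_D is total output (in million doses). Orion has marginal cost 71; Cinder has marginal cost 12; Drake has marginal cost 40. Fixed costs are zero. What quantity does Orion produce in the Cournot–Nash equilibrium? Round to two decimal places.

Orion's profit: π_O = (263 - Q)q_O - (71q_O). Setting ∂π_O/∂q_O = 0: 192 - 2q_O - (q_C + q_D) = 0.
Cinder's profit: π_C = (263 - Q)q_C - (12q_C). Setting ∂π_C/∂q_C = 0: 251 - 2q_C - (q_O + q_D) = 0.
Drake's profit: π_D = (263 - Q)q_D - (40q_D). Setting ∂π_D/∂q_D = 0: 223 - 2q_D - (q_O + q_C) = 0.
Summing all 3 equations gives 666 − 4Q = 0, hence Q = 333/2.
Back-substituting: q_O = (192 − 333/2) = 51/2, q_C = (251 − 333/2) = 169/2, q_D = (223 − 333/2) = 113/2.

25.50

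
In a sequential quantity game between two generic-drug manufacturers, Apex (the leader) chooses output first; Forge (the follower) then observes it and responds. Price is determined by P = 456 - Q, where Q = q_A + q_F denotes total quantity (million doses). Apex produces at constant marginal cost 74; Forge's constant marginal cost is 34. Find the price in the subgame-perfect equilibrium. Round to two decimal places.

159.50

Solve by backward induction. Given q_A, the follower Forge maximises π_F = (456 - q_A - q_F)q_F - 34q_F.
∂π_F/∂q_F = 422 - q_A - 2q_F = 0 gives the reaction function q_F = (422 - q_A)/2.
Apex substitutes q_F(q_A) into its own profit: π_A = q_A(456 - q_A - (422 - q_A)/2) - 74q_A = (245 - (1/2)q_A)q_A - 74q_A.
Leader FOC: 171 - q_A = 0, so q_A = 171.
Then q_F = (422 - 171)/2 = 251/2.
Total output Q = 593/2, so price P = 456 - 593/2 = 319/2.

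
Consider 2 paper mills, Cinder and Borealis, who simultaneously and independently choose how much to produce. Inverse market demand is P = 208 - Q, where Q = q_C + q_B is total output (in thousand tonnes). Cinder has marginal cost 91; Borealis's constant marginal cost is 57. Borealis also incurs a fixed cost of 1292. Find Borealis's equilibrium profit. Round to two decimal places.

Cinder's profit: π_C = (208 - Q)q_C - (91q_C). Setting ∂π_C/∂q_C = 0: 117 - 2q_C - (q_B) = 0.
Borealis's first-order condition: 151 - 2q_B - (q_C) = 0.
So q_C = (117 - q_B)/2 and q_B = (151 - q_C)/2.
Substituting one into the other gives q_C = 83/3 and q_B = 185/3.
Price P = 208 - 268/3 = 356/3.
Borealis's profit: (356/3 - 57)·(185/3) - 1292 = 2510.7778.

2510.78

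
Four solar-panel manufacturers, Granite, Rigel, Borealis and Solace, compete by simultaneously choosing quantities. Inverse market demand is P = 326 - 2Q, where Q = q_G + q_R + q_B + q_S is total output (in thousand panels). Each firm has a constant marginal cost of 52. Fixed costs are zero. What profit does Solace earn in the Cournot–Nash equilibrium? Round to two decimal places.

Each firm earns π_i = (326 - 2Q)q_i - 52q_i.
First-order condition (treating rivals' output as given): 274 - 4q_i - 2·Σ_{j≠i} q_j = 0.
With identical firms every q_j equals q_i, so Σ_{j≠i} q_j = 3q_i and 274 = 10q_i, giving q_i = 137/5.
Price P = 326 - 2·(548/5) = 534/5.
Solace's profit: (534/5 - 52)·(137/5) = 1501.5200.

1501.52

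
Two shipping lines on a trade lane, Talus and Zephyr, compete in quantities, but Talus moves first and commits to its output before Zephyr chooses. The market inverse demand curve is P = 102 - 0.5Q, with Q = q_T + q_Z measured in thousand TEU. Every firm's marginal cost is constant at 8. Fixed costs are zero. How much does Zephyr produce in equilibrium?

The follower Zephyr best-responds to any q_T: π_Z = (102 - 0.5Q)q_Z - 8q_Z.
Follower FOC: 94 - (1/2)q_T - q_Z = 0, so q_Z(q_T) = (94 - (1/2)q_T).
Talus substitutes q_Z(q_T) into its own profit: π_T = q_T(102 - (1/2)q_T - (94 - (1/2)q_T)/2) - 8q_T = (55 - (1/4)q_T)q_T - 8q_T.
Leader FOC: 47 - (1/2)q_T = 0, so q_T = 94.
Then q_Z = (94 - (1/2)·94) = 47.

47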